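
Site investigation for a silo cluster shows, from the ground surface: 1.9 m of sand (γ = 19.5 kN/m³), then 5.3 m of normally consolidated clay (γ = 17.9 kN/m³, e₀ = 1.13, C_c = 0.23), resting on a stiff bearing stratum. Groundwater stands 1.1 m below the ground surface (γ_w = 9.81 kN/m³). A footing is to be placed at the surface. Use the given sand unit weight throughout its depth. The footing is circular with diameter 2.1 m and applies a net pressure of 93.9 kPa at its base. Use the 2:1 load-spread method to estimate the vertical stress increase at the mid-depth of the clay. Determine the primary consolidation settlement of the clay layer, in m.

S_c ≈ 0.0422 m

Mid-depth of clay below the ground surface: z = 1.9 + 5.3/2 = 4.55 m.
Total vertical stress at mid-clay: σ_v = 19.5×1.9 + 17.9×2.65 = 84.485 kPa.
Pore pressure: u = 9.81×(4.55 − 1.1) = 33.845 kPa.
Initial effective stress: σ'_0 = σ_v − u = 84.485 − 33.845 = 50.64 kPa.
Stress increase at mid-clay by the 2:1 spreading method:
Δσ ≈ qD²/(D+z)² = 93.9×2.1²/(2.1+4.55)² = 9.364 kPa
Final effective stress: σ'_f = σ'_0 + Δσ = 50.64 + 9.364 = 60.004 kPa.
Normally consolidated clay, so the full stress increment lies on the virgin compression line:
S_c = C_c·H/(1+e₀)·log₁₀(σ'_f/σ'_0) = 0.23×5.3/(1+1.13)×log₁₀(60.004/50.64)
    = 0.5723 × 0.073687 = 0.04217 m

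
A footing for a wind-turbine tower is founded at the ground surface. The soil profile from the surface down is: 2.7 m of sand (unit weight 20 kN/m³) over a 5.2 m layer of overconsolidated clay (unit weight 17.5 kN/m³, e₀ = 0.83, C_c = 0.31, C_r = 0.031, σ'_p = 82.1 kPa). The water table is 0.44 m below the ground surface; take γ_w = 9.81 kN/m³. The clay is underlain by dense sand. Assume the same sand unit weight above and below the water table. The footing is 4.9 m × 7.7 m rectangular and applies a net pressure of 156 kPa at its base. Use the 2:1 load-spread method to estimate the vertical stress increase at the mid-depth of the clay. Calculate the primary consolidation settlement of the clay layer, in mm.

S_c ≈ 78.3 mm

Mid-depth of clay below the ground surface: z = 2.7 + 5.2/2 = 5.3 m.
Total vertical stress at mid-clay: σ_v = 20×2.7 + 17.5×2.6 = 99.5 kPa.
Pore pressure: u = 9.81×(5.3 − 0.44) = 47.677 kPa.
Initial effective stress: σ'_0 = σ_v − u = 99.5 − 47.677 = 51.823 kPa.
Stress increase at mid-clay by the 2:1 spreading method:
Δσ = qBL/((B+z)(L+z)) = 156×4.9×7.7/((4.9+5.3)(7.7+5.3)) = 44.388 kPa
Final effective stress: σ'_f = 51.823 + 44.388 = 96.211 kPa.
σ'_f = 96.211 > σ'_p = 82.1 kPa, so the stress path crosses the preconsolidation pressure — recompression up to σ'_p, then virgin compression beyond:
S_c = H/(1+e₀)·[C_r·log₁₀(σ'_p/σ'_0) + C_c·log₁₀(σ'_f/σ'_p)]
    = 5.2/1.83 × [0.031×log₁₀(82.1/51.823) + 0.31×log₁₀(96.211/82.1)]
    = 2.8415 × [0.0061944 + 0.021353] = 0.07828 m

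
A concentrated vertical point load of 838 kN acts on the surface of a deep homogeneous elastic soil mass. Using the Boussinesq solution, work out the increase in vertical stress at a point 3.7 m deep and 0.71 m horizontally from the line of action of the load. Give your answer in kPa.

Δσ_z ≈ 26.7 kPa

Boussinesq vertical stress below a point load on an elastic half-space:
Δσ_z = 3P/(2πz²) · [1 + (r/z)²]^(−5/2)
r/z = 0.71/3.7 = 0.19189; [1+(r/z)²]^(−5/2) = 0.91356.
Δσ_z = 3×838/(2π×3.7²) × 0.91356 = 29.227 × 0.91356 = 26.7 kPa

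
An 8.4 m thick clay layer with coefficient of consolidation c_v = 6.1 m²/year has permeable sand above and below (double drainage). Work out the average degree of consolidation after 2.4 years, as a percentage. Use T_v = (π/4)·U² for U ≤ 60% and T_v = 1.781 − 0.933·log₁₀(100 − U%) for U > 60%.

U ≈ 89.5 %

Drainage path length: H_d = H/2 = 4.2 m (double drainage).
T_v = c_v·t/H_d² = 6.1×2.4/4.2² = 0.82993.
T_v = 0.82993 corresponds to the U > 60% branch:
U = 1 − 10^((1.781 − T_v)/0.933)/100 = 0.8954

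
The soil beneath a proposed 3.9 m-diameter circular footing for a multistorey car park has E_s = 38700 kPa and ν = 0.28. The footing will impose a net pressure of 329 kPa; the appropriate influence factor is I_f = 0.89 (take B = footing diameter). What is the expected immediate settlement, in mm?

S_e ≈ 27.2 mm

Immediate (elastic) settlement: S_e = q·B·(1−ν²)/E_s · I_f.
S_e = 329 × 3.9 × (1 − 0.28²) / 38700 × 0.89
    = 329 × 3.9 × 0.9216 / 38700 × 0.89
    = 0.02719 m = 27.19 mm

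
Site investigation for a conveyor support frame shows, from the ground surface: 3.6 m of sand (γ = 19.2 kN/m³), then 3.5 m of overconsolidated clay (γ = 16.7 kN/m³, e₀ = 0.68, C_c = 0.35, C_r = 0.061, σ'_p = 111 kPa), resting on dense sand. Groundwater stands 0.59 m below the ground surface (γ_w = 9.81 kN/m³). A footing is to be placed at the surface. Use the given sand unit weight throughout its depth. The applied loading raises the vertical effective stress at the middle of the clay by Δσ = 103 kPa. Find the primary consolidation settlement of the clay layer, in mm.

Mid-depth of clay below the ground surface: z = 3.6 + 3.5/2 = 5.35 m.
Total vertical stress at mid-clay: σ_v = 19.2×3.6 + 16.7×1.75 = 98.345 kPa.
Pore pressure: u = 9.81×(5.35 − 0.59) = 46.696 kPa.
Initial effective stress: σ'_0 = σ_v − u = 98.345 − 46.696 = 51.649 kPa.
Final effective stress: σ'_f = 51.649 + 103 = 154.65 kPa.
σ'_f = 154.65 > σ'_p = 111 kPa, so the stress path crosses the preconsolidation pressure — recompression up to σ'_p, then virgin compression beyond:
S_c = H/(1+e₀)·[C_r·log₁₀(σ'_p/σ'_0) + C_c·log₁₀(σ'_f/σ'_p)]
    = 3.5/1.68 × [0.061×log₁₀(111/51.649) + 0.35×log₁₀(154.65/111)]
    = 2.0833 × [0.020268 + 0.050409] = 0.1472 m

S_c ≈ 147 mm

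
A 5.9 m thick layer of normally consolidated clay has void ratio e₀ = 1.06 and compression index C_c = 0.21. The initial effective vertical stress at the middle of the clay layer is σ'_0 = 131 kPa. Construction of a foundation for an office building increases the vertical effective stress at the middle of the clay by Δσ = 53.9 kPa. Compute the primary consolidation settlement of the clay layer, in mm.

Final effective stress: σ'_f = σ'_0 + Δσ = 131 + 53.9 = 184.9 kPa.
Normally consolidated clay, so the full stress increment lies on the virgin compression line:
S_c = C_c·H/(1+e₀)·log₁₀(σ'_f/σ'_0) = 0.21×5.9/(1+1.06)×log₁₀(184.9/131)
    = 0.60146 × 0.14967 = 0.09002 m

S_c ≈ 90 mm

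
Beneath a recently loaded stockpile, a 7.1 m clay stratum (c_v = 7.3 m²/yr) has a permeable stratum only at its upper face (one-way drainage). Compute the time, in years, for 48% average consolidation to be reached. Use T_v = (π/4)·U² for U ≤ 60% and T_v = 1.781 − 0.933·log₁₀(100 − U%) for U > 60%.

Drainage path length: H_d = H = 7.1 m (single drainage).
U ≤ 60%: T_v = (π/4)·U² = (π/4)×0.48² = 0.18096.
t = T_v·H_d²/c_v = 0.18096×7.1²/7.3 = 1.25 years.

t ≈ 1.25 years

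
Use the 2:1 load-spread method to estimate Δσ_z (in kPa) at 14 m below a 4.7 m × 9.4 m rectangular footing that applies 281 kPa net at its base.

By the 2:1 method the load spreads at 1 horizontal : 2 vertical, so at depth z the loaded area has grown by z in each plan dimension:
Δσ = qBL/((B+z)(L+z)) = 281×4.7×9.4/((4.7+14)(9.4+14)) = 28.371 kPa

Δσ_z ≈ 28.4 kPa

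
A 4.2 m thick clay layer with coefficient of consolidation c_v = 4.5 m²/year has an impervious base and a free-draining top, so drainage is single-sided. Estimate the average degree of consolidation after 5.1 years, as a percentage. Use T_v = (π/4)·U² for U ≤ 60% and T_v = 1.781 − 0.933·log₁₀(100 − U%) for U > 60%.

U ≈ 96.7 %

Drainage path length: H_d = H = 4.2 m (single drainage).
T_v = c_v·t/H_d² = 4.5×5.1/4.2² = 1.301.
T_v = 1.301 corresponds to the U > 60% branch:
U = 1 − 10^((1.781 − T_v)/0.933)/100 = 0.9673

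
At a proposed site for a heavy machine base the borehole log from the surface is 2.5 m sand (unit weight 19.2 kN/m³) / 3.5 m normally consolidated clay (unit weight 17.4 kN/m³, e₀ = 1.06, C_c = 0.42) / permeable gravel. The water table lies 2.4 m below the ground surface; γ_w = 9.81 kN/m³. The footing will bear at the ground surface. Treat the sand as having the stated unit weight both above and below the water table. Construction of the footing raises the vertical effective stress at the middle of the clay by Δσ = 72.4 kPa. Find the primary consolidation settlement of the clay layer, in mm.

S_c ≈ 244 mm

Mid-depth of clay below the ground surface: z = 2.5 + 3.5/2 = 4.25 m.
Total vertical stress at mid-clay: σ_v = 19.2×2.5 + 17.4×1.75 = 78.45 kPa.
Pore pressure: u = 9.81×(4.25 − 2.4) = 18.149 kPa.
Initial effective stress: σ'_0 = σ_v − u = 78.45 − 18.149 = 60.301 kPa.
Final effective stress: σ'_f = σ'_0 + Δσ = 60.301 + 72.4 = 132.7 kPa.
Normally consolidated clay, so the full stress increment lies on the virgin compression line:
S_c = C_c·H/(1+e₀)·log₁₀(σ'_f/σ'_0) = 0.42×3.5/(1+1.06)×log₁₀(132.7/60.301)
    = 0.71359 × 0.34255 = 0.2444 m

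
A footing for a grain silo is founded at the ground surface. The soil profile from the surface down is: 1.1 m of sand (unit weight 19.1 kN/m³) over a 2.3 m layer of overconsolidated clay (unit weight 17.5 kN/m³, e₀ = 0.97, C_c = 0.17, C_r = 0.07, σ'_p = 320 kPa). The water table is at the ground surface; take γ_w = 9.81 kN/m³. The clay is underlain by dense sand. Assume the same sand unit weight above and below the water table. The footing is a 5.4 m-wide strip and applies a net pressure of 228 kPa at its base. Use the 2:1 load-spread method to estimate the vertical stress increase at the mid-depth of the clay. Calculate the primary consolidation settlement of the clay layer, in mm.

S_c ≈ 79.7 mm

Mid-depth of clay below the ground surface: z = 1.1 + 2.3/2 = 2.25 m.
Total vertical stress at mid-clay: σ_v = 19.1×1.1 + 17.5×1.15 = 41.135 kPa.
Pore pressure: u = 9.81×(2.25 − 0) = 22.073 kPa.
Initial effective stress: σ'_0 = σ_v − u = 41.135 − 22.073 = 19.062 kPa.
Stress increase at mid-clay by the 2:1 spreading method:
Δσ = qB/(B+z) = 228×5.4/(5.4+2.25) = 160.94 kPa
Final effective stress: σ'_f = 19.062 + 160.94 = 180 kPa.
σ'_f = 180 ≤ σ'_p = 320 kPa, so the clay remains overconsolidated and only the recompression index applies:
S_c = C_r·H/(1+e₀)·log₁₀(σ'_f/σ'_0) = 0.07×2.3/1.97×log₁₀(180/19.062)
    = 0.081725 × 0.9751 = 0.07969 m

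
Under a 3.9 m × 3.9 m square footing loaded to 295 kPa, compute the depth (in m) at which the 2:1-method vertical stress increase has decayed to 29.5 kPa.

2:1 spreading — at depth z the loaded area has grown by z in each plan dimension:
qB²/(B+z)² = Δσ_z ⇒ z = B(√(q/Δσ_z) − 1) = 3.9×(√(295/29.5) − 1) = 8.433 m

z ≈ 8.43 m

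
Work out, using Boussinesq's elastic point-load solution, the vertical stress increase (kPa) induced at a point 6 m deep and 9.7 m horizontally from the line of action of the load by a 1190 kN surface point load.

Δσ_z ≈ 0.636 kPa

Boussinesq vertical stress below a point load on an elastic half-space:
Δσ_z = 3P/(2πz²) · [1 + (r/z)²]^(−5/2)
r/z = 9.7/6 = 1.6167; [1+(r/z)²]^(−5/2) = 0.040285.
Δσ_z = 3×1190/(2π×6²) × 0.040285 = 15.783 × 0.040285 = 0.6358 kPa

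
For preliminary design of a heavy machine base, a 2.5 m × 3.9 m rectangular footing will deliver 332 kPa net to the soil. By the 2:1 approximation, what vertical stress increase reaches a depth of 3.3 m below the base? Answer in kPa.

By the 2:1 method the load spreads at 1 horizontal : 2 vertical, so at depth z the loaded area has grown by z in each plan dimension:
Δσ = qBL/((B+z)(L+z)) = 332×2.5×3.9/((2.5+3.3)(3.9+3.3)) = 77.514 kPa

Δσ_z ≈ 77.5 kPa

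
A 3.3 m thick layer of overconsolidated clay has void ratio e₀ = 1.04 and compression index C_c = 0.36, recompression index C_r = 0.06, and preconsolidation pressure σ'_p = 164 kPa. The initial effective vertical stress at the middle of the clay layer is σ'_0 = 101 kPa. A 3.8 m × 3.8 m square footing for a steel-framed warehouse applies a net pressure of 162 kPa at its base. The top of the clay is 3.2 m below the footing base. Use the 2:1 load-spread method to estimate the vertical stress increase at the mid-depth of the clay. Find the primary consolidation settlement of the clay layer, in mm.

Mid-depth of clay below the footing base: z = 3.2 + 3.3/2 = 4.85 m.
Stress increase at mid-clay by the 2:1 spreading method:
Δσ = qBL/((B+z)(L+z)) = 162×3.8×3.8/((3.8+4.85)(3.8+4.85)) = 31.264 kPa
Final effective stress: σ'_f = 101 + 31.264 = 132.26 kPa.
σ'_f = 132.26 ≤ σ'_p = 164 kPa, so the clay remains overconsolidated and only the recompression index applies:
S_c = C_r·H/(1+e₀)·log₁₀(σ'_f/σ'_0) = 0.06×3.3/2.04×log₁₀(132.26/101)
    = 0.097056 × 0.11711 = 0.01137 m

S_c ≈ 11.4 mm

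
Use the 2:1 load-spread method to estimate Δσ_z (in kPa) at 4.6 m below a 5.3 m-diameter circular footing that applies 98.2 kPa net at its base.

Δσ_z ≈ 28.1 kPa

By the 2:1 method the load spreads at 1 horizontal : 2 vertical, so at depth z the loaded area has grown by z in each plan dimension:
Δσ ≈ qD²/(D+z)² = 98.2×5.3²/(5.3+4.6)² = 28.144 kPa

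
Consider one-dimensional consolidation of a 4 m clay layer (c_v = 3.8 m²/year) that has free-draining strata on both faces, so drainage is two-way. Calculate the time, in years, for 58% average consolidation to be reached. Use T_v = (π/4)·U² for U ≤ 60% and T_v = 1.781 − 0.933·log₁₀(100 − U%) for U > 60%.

t ≈ 0.278 years

Drainage path length: H_d = H/2 = 2 m (double drainage).
U ≤ 60%: T_v = (π/4)·U² = (π/4)×0.58² = 0.26421.
t = T_v·H_d²/c_v = 0.26421×2²/3.8 = 0.2781 years.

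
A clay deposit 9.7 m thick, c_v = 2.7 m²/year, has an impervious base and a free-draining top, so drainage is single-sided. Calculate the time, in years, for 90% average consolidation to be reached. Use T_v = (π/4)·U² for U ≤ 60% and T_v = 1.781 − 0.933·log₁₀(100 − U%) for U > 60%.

Drainage path length: H_d = H = 9.7 m (single drainage).
U > 60%: T_v = 1.781 − 0.933·log₁₀(100 − 90) = 0.848.
t = T_v·H_d²/c_v = 0.848×9.7²/2.7 = 29.55 years.

t ≈ 29.6 years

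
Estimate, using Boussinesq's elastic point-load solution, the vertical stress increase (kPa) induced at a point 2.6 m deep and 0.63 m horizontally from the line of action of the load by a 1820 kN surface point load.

Δσ_z ≈ 111 kPa

Boussinesq vertical stress below a point load on an elastic half-space:
Δσ_z = 3P/(2πz²) · [1 + (r/z)²]^(−5/2)
r/z = 0.63/2.6 = 0.24231; [1+(r/z)²]^(−5/2) = 0.86707.
Δσ_z = 3×1820/(2π×2.6²) × 0.86707 = 128.55 × 0.86707 = 111.5 kPa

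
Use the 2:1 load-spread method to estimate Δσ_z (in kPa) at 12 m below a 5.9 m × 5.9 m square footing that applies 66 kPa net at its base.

Δσ_z ≈ 7.17 kPa

By the 2:1 method the load spreads at 1 horizontal : 2 vertical, so at depth z the loaded area has grown by z in each plan dimension:
Δσ = qBL/((B+z)(L+z)) = 66×5.9×5.9/((5.9+12)(5.9+12)) = 7.1704 kPa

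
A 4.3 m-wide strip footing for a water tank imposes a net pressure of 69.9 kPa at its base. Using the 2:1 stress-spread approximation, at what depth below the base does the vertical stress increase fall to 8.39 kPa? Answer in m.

z ≈ 31.5 m

2:1 spreading — at depth z the loaded area has grown by z in each plan dimension:
qB/(B+z) = Δσ_z ⇒ z = qB/Δσ_z − B = 69.9×4.3/8.39 − 4.3 = 31.52 m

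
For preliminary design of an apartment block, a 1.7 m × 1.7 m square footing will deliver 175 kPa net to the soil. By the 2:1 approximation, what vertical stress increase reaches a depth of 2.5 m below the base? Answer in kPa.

Δσ_z ≈ 28.7 kPa

By the 2:1 method the load spreads at 1 horizontal : 2 vertical, so at depth z the loaded area has grown by z in each plan dimension:
Δσ = qBL/((B+z)(L+z)) = 175×1.7×1.7/((1.7+2.5)(1.7+2.5)) = 28.671 kPa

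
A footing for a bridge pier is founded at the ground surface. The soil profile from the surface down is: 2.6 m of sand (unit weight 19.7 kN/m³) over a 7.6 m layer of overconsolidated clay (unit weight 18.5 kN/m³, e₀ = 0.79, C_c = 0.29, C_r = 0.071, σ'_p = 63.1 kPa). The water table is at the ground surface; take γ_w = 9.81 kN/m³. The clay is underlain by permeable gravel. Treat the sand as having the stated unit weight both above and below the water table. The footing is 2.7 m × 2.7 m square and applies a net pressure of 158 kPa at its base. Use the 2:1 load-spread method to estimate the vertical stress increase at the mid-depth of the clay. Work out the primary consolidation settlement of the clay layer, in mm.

Mid-depth of clay below the ground surface: z = 2.6 + 7.6/2 = 6.4 m.
Total vertical stress at mid-clay: σ_v = 19.7×2.6 + 18.5×3.8 = 121.52 kPa.
Pore pressure: u = 9.81×(6.4 − 0) = 62.784 kPa.
Initial effective stress: σ'_0 = σ_v − u = 121.52 − 62.784 = 58.736 kPa.
Stress increase at mid-clay by the 2:1 spreading method:
Δσ = qBL/((B+z)(L+z)) = 158×2.7×2.7/((2.7+6.4)(2.7+6.4)) = 13.909 kPa
Final effective stress: σ'_f = 58.736 + 13.909 = 72.645 kPa.
σ'_f = 72.645 > σ'_p = 63.1 kPa, so the stress path crosses the preconsolidation pressure — recompression up to σ'_p, then virgin compression beyond:
S_c = H/(1+e₀)·[C_r·log₁₀(σ'_p/σ'_0) + C_c·log₁₀(σ'_f/σ'_p)]
    = 7.6/1.79 × [0.071×log₁₀(63.1/58.736) + 0.29×log₁₀(72.645/63.1)]
    = 4.2458 × [0.0022099 + 0.017741] = 0.08471 m

S_c ≈ 84.7 mm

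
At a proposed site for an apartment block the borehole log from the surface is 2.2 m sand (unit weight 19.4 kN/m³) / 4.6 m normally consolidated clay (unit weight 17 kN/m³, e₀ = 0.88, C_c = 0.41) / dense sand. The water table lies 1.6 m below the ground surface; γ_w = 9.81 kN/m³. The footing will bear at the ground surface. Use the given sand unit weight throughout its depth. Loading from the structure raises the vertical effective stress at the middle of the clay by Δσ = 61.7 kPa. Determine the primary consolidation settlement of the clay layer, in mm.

Mid-depth of clay below the ground surface: z = 2.2 + 4.6/2 = 4.5 m.
Total vertical stress at mid-clay: σ_v = 19.4×2.2 + 17×2.3 = 81.78 kPa.
Pore pressure: u = 9.81×(4.5 − 1.6) = 28.449 kPa.
Initial effective stress: σ'_0 = σ_v − u = 81.78 − 28.449 = 53.331 kPa.
Final effective stress: σ'_f = σ'_0 + Δσ = 53.331 + 61.7 = 115.03 kPa.
Normally consolidated clay, so the full stress increment lies on the virgin compression line:
S_c = C_c·H/(1+e₀)·log₁₀(σ'_f/σ'_0) = 0.41×4.6/(1+0.88)×log₁₀(115.03/53.331)
    = 1.0032 × 0.33383 = 0.3349 m

S_c ≈ 335 mm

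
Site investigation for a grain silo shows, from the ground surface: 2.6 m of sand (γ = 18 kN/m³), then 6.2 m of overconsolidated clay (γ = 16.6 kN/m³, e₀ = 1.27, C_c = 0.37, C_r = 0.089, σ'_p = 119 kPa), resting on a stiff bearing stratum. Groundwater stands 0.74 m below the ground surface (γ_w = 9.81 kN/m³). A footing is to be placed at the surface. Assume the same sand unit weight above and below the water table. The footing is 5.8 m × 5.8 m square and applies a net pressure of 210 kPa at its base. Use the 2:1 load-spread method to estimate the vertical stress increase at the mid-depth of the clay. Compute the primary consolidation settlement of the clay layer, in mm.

S_c ≈ 77.2 mm

Mid-depth of clay below the ground surface: z = 2.6 + 6.2/2 = 5.7 m.
Total vertical stress at mid-clay: σ_v = 18×2.6 + 16.6×3.1 = 98.26 kPa.
Pore pressure: u = 9.81×(5.7 − 0.74) = 48.658 kPa.
Initial effective stress: σ'_0 = σ_v − u = 98.26 − 48.658 = 49.602 kPa.
Stress increase at mid-clay by the 2:1 spreading method:
Δσ = qBL/((B+z)(L+z)) = 210×5.8×5.8/((5.8+5.7)(5.8+5.7)) = 53.417 kPa
Final effective stress: σ'_f = 49.602 + 53.417 = 103.02 kPa.
σ'_f = 103.02 ≤ σ'_p = 119 kPa, so the clay remains overconsolidated and only the recompression index applies:
S_c = C_r·H/(1+e₀)·log₁₀(σ'_f/σ'_0) = 0.089×6.2/2.27×log₁₀(103.02/49.602)
    = 0.24309 × 0.31742 = 0.07716 m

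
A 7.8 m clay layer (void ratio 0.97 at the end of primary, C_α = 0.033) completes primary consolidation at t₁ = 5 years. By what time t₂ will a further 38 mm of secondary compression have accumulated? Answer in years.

t₂ ≈ 9.77 years

S_s = C_α·H/(1+e_p)·log₁₀(t₂/t₁) ⇒ log₁₀(t₂/t₁) = S_s·(1+e_p)/(C_α·H).
log₁₀(t₂/t₁) = 0.038 × (1+0.97) / (0.033×7.8) = 0.2908
t₂ = t₁ × 10^0.2908 = 5 × 1.954 = 9.768 years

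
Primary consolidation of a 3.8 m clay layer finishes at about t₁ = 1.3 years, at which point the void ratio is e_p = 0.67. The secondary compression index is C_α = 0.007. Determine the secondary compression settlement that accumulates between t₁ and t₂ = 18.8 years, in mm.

Secondary compression: S_s = C_α·H/(1+e_p)·log₁₀(t₂/t₁)
S_s = 0.007×3.8/(1+0.67)×log₁₀(18.8/1.3)
    = 0.01593 × 1.16 = 0.01848 m

S_s ≈ 18.5 mm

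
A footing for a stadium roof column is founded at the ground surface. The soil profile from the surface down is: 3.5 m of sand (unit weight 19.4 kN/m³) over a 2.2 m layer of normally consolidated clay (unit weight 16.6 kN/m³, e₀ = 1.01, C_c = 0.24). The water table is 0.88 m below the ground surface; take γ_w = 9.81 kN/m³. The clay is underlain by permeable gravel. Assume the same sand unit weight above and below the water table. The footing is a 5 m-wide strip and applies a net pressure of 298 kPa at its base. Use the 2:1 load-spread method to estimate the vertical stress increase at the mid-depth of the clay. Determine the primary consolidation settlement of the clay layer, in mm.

Mid-depth of clay below the ground surface: z = 3.5 + 2.2/2 = 4.6 m.
Total vertical stress at mid-clay: σ_v = 19.4×3.5 + 16.6×1.1 = 86.16 kPa.
Pore pressure: u = 9.81×(4.6 − 0.88) = 36.493 kPa.
Initial effective stress: σ'_0 = σ_v − u = 86.16 − 36.493 = 49.667 kPa.
Stress increase at mid-clay by the 2:1 spreading method:
Δσ = qB/(B+z) = 298×5/(5+4.6) = 155.21 kPa
Final effective stress: σ'_f = σ'_0 + Δσ = 49.667 + 155.21 = 204.88 kPa.
Normally consolidated clay, so the full stress increment lies on the virgin compression line:
S_c = C_c·H/(1+e₀)·log₁₀(σ'_f/σ'_0) = 0.24×2.2/(1+1.01)×log₁₀(204.88/49.667)
    = 0.26269 × 0.61543 = 0.1617 m

S_c ≈ 162 mm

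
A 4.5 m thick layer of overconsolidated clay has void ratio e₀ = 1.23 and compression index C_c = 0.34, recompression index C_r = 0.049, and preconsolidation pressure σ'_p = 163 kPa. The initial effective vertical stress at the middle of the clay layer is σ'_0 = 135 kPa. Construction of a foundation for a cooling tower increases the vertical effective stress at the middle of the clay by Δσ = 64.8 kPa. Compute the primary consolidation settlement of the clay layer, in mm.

Final effective stress: σ'_f = 135 + 64.8 = 199.8 kPa.
σ'_f = 199.8 > σ'_p = 163 kPa, so the stress path crosses the preconsolidation pressure — recompression up to σ'_p, then virgin compression beyond:
S_c = H/(1+e₀)·[C_r·log₁₀(σ'_p/σ'_0) + C_c·log₁₀(σ'_f/σ'_p)]
    = 4.5/2.23 × [0.049×log₁₀(163/135) + 0.34×log₁₀(199.8/163)]
    = 2.0179 × [0.0040108 + 0.030059] = 0.06875 m

S_c ≈ 68.7 mm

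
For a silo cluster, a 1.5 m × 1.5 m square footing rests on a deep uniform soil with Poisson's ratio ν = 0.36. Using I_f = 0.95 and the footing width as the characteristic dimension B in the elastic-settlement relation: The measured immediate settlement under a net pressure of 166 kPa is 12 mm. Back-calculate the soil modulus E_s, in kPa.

S_e = q·B·(1−ν²)/E_s · I_f  ⇒  E_s = q·B·(1−ν²)·I_f / S_e.
E_s = 166 × 1.5 × 0.8704 × 0.95 / 0.012 = 17160 kPa

E_s ≈ 17200 kPa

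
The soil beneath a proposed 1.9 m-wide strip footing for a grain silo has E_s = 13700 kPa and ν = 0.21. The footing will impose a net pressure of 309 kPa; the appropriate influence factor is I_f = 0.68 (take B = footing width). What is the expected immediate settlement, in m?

S_e ≈ 0.0279 m

Immediate (elastic) settlement: S_e = q·B·(1−ν²)/E_s · I_f.
S_e = 309 × 1.9 × (1 − 0.21²) / 13700 × 0.68
    = 309 × 1.9 × 0.9559 / 13700 × 0.68
    = 0.02786 m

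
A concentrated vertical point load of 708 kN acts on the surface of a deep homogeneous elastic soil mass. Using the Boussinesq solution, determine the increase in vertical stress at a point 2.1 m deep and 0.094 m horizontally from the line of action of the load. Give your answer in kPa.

Δσ_z ≈ 76.3 kPa

Boussinesq vertical stress below a point load on an elastic half-space:
Δσ_z = 3P/(2πz²) · [1 + (r/z)²]^(−5/2)
r/z = 0.094/2.1 = 0.044762; [1+(r/z)²]^(−5/2) = 0.99501.
Δσ_z = 3×708/(2π×2.1²) × 0.99501 = 76.654 × 0.99501 = 76.27 kPa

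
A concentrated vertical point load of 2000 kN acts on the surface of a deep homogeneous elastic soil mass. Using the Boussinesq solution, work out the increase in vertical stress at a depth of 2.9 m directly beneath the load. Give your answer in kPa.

Δσ_z ≈ 114 kPa

Boussinesq vertical stress below a point load on an elastic half-space:
Δσ_z = 3P/(2πz²) · [1 + (r/z)²]^(−5/2)
r/z = 0/2.9 = 0; [1+(r/z)²]^(−5/2) = 1.
Δσ_z = 3×2000/(2π×2.9²) × 1 = 113.55 × 1 = 113.5 kPa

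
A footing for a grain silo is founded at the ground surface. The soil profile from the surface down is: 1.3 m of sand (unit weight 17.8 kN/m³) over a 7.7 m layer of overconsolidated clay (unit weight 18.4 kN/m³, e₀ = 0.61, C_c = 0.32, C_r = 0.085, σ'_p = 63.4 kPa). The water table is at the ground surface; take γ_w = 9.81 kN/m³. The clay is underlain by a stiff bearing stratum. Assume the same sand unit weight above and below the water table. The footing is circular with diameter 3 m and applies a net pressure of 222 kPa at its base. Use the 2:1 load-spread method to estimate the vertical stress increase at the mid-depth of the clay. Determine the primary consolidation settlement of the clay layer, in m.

S_c ≈ 0.165 m

Mid-depth of clay below the ground surface: z = 1.3 + 7.7/2 = 5.15 m.
Total vertical stress at mid-clay: σ_v = 17.8×1.3 + 18.4×3.85 = 93.98 kPa.
Pore pressure: u = 9.81×(5.15 − 0) = 50.522 kPa.
Initial effective stress: σ'_0 = σ_v − u = 93.98 − 50.522 = 43.458 kPa.
Stress increase at mid-clay by the 2:1 spreading method:
Δσ ≈ qD²/(D+z)² = 222×3²/(3+5.15)² = 30.08 kPa
Final effective stress: σ'_f = 43.458 + 30.08 = 73.538 kPa.
σ'_f = 73.538 > σ'_p = 63.4 kPa, so the stress path crosses the preconsolidation pressure — recompression up to σ'_p, then virgin compression beyond:
S_c = H/(1+e₀)·[C_r·log₁₀(σ'_p/σ'_0) + C_c·log₁₀(σ'_f/σ'_p)]
    = 7.7/1.61 × [0.085×log₁₀(63.4/43.458) + 0.32×log₁₀(73.538/63.4)]
    = 4.7826 × [0.013942 + 0.020615] = 0.1653 m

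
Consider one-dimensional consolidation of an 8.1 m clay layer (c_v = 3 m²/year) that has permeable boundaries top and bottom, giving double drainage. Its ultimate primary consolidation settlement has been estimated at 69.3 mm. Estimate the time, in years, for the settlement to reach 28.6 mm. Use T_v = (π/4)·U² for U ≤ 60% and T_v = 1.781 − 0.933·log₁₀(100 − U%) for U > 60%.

Drainage path length: H_d = H/2 = 4.05 m (double drainage).
U = S(t)/S_ult = 28.6/69.3 = 0.4127.
U ≤ 60%: T_v = (π/4)·U² = (π/4)×0.4127² = 0.13377.
t = T_v·H_d²/c_v = 0.13377×4.05²/3 = 0.7314 years.

t ≈ 0.731 years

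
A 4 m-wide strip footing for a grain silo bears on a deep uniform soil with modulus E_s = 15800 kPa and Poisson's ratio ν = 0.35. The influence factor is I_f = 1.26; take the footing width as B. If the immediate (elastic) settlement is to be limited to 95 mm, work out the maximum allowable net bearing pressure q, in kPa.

S_e = q·B·(1−ν²)/E_s · I_f  ⇒  q = S_e·E_s / (B·(1−ν²)·I_f).
q = 0.095 × 15800 / (4 × 0.8775 × 1.26) = 339.4 kPa

q ≈ 339 kPa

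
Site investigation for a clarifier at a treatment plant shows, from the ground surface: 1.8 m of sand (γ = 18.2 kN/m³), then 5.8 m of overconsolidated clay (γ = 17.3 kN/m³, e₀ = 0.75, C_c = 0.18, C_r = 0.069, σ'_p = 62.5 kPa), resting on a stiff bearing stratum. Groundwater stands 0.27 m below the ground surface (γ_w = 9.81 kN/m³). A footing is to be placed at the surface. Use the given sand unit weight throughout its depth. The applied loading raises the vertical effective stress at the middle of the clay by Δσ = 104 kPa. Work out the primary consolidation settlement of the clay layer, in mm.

S_c ≈ 261 mm

Mid-depth of clay below the ground surface: z = 1.8 + 5.8/2 = 4.7 m.
Total vertical stress at mid-clay: σ_v = 18.2×1.8 + 17.3×2.9 = 82.93 kPa.
Pore pressure: u = 9.81×(4.7 − 0.27) = 43.458 kPa.
Initial effective stress: σ'_0 = σ_v − u = 82.93 − 43.458 = 39.472 kPa.
Final effective stress: σ'_f = 39.472 + 104 = 143.47 kPa.
σ'_f = 143.47 > σ'_p = 62.5 kPa, so the stress path crosses the preconsolidation pressure — recompression up to σ'_p, then virgin compression beyond:
S_c = H/(1+e₀)·[C_r·log₁₀(σ'_p/σ'_0) + C_c·log₁₀(σ'_f/σ'_p)]
    = 5.8/1.75 × [0.069×log₁₀(62.5/39.472) + 0.18×log₁₀(143.47/62.5)]
    = 3.3143 × [0.013772 + 0.064959] = 0.2609 m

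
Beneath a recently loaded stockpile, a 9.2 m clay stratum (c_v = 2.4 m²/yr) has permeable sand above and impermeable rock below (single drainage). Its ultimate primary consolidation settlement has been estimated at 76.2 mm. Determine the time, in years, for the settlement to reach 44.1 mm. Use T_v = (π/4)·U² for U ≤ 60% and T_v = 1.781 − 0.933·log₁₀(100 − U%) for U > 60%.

t ≈ 9.28 years

Drainage path length: H_d = H = 9.2 m (single drainage).
U = S(t)/S_ult = 44.1/76.2 = 0.5787.
U ≤ 60%: T_v = (π/4)·U² = (π/4)×0.57874² = 0.26306.
t = T_v·H_d²/c_v = 0.26306×9.2²/2.4 = 9.277 years.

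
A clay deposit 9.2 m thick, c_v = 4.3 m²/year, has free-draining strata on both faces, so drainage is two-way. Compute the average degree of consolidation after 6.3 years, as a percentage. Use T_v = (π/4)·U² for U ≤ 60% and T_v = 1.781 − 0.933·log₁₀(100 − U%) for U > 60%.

U ≈ 96.6 %

Drainage path length: H_d = H/2 = 4.6 m (double drainage).
T_v = c_v·t/H_d² = 4.3×6.3/4.6² = 1.2802.
T_v = 1.2802 corresponds to the U > 60% branch:
U = 1 − 10^((1.781 − T_v)/0.933)/100 = 0.9656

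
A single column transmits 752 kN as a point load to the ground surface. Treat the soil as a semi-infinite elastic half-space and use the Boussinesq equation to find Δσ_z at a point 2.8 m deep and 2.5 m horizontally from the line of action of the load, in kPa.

Boussinesq vertical stress below a point load on an elastic half-space:
Δσ_z = 3P/(2πz²) · [1 + (r/z)²]^(−5/2)
r/z = 2.5/2.8 = 0.89286; [1+(r/z)²]^(−5/2) = 0.23095.
Δσ_z = 3×752/(2π×2.8²) × 0.23095 = 45.798 × 0.23095 = 10.58 kPa

Δσ_z ≈ 10.6 kPa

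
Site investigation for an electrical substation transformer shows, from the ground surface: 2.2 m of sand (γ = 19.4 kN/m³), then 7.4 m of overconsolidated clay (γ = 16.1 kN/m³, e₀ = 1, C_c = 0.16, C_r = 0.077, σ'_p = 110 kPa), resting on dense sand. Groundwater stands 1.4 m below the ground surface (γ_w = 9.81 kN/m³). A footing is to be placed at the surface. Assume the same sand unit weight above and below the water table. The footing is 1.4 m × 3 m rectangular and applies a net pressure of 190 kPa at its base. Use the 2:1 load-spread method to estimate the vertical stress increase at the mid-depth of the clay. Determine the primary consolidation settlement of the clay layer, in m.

S_c ≈ 0.0237 m

Mid-depth of clay below the ground surface: z = 2.2 + 7.4/2 = 5.9 m.
Total vertical stress at mid-clay: σ_v = 19.4×2.2 + 16.1×3.7 = 102.25 kPa.
Pore pressure: u = 9.81×(5.9 − 1.4) = 44.145 kPa.
Initial effective stress: σ'_0 = σ_v − u = 102.25 − 44.145 = 58.105 kPa.
Stress increase at mid-clay by the 2:1 spreading method:
Δσ = qBL/((B+z)(L+z)) = 190×1.4×3/((1.4+5.9)(3+5.9)) = 12.283 kPa
Final effective stress: σ'_f = 58.105 + 12.283 = 70.388 kPa.
σ'_f = 70.388 ≤ σ'_p = 110 kPa, so the clay remains overconsolidated and only the recompression index applies:
S_c = C_r·H/(1+e₀)·log₁₀(σ'_f/σ'_0) = 0.077×7.4/2×log₁₀(70.388/58.105)
    = 0.2849 × 0.083285 = 0.02373 m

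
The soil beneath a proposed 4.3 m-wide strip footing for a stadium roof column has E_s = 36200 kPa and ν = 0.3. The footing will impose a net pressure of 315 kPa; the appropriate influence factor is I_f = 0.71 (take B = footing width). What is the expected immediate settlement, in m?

S_e ≈ 0.0242 m

Immediate (elastic) settlement: S_e = q·B·(1−ν²)/E_s · I_f.
S_e = 315 × 4.3 × (1 − 0.3²) / 36200 × 0.71
    = 315 × 4.3 × 0.91 / 36200 × 0.71
    = 0.02418 m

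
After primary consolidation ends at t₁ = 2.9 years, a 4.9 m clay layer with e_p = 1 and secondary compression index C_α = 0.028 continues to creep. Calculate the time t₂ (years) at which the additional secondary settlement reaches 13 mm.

S_s = C_α·H/(1+e_p)·log₁₀(t₂/t₁) ⇒ log₁₀(t₂/t₁) = S_s·(1+e_p)/(C_α·H).
log₁₀(t₂/t₁) = 0.013 × (1+1) / (0.028×4.9) = 0.1895
t₂ = t₁ × 10^0.1895 = 2.9 × 1.547 = 4.486 years

t₂ ≈ 4.49 years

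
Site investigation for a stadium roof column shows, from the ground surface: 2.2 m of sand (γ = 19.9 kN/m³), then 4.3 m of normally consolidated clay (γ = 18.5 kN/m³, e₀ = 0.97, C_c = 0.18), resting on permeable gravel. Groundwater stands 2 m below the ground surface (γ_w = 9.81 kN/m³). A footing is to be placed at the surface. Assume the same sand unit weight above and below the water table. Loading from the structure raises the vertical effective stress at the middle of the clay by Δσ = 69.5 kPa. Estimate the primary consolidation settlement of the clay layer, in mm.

Mid-depth of clay below the ground surface: z = 2.2 + 4.3/2 = 4.35 m.
Total vertical stress at mid-clay: σ_v = 19.9×2.2 + 18.5×2.15 = 83.555 kPa.
Pore pressure: u = 9.81×(4.35 − 2) = 23.054 kPa.
Initial effective stress: σ'_0 = σ_v − u = 83.555 − 23.054 = 60.501 kPa.
Final effective stress: σ'_f = σ'_0 + Δσ = 60.501 + 69.5 = 130 kPa.
Normally consolidated clay, so the full stress increment lies on the virgin compression line:
S_c = C_c·H/(1+e₀)·log₁₀(σ'_f/σ'_0) = 0.18×4.3/(1+0.97)×log₁₀(130/60.501)
    = 0.39289 × 0.33218 = 0.1305 m

S_c ≈ 131 mm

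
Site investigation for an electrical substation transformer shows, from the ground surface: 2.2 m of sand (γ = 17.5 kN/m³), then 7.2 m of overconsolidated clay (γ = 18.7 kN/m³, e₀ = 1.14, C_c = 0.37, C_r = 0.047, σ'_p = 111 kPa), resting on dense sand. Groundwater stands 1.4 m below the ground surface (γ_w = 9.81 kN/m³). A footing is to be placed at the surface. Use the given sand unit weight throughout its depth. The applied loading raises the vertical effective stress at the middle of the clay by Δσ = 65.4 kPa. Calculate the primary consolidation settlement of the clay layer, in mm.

Mid-depth of clay below the ground surface: z = 2.2 + 7.2/2 = 5.8 m.
Total vertical stress at mid-clay: σ_v = 17.5×2.2 + 18.7×3.6 = 105.82 kPa.
Pore pressure: u = 9.81×(5.8 − 1.4) = 43.164 kPa.
Initial effective stress: σ'_0 = σ_v − u = 105.82 − 43.164 = 62.656 kPa.
Final effective stress: σ'_f = 62.656 + 65.4 = 128.06 kPa.
σ'_f = 128.06 > σ'_p = 111 kPa, so the stress path crosses the preconsolidation pressure — recompression up to σ'_p, then virgin compression beyond:
S_c = H/(1+e₀)·[C_r·log₁₀(σ'_p/σ'_0) + C_c·log₁₀(σ'_f/σ'_p)]
    = 7.2/2.14 × [0.047×log₁₀(111/62.656) + 0.37×log₁₀(128.06/111)]
    = 3.3645 × [0.011673 + 0.022973] = 0.1166 m

S_c ≈ 117 mm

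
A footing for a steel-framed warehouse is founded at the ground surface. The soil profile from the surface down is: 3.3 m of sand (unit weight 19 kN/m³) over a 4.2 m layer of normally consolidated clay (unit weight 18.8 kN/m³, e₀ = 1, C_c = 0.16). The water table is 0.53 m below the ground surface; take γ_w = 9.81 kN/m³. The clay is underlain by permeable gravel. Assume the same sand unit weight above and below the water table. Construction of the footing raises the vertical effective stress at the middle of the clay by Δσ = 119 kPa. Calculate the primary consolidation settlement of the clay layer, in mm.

S_c ≈ 169 mm

Mid-depth of clay below the ground surface: z = 3.3 + 4.2/2 = 5.4 m.
Total vertical stress at mid-clay: σ_v = 19×3.3 + 18.8×2.1 = 102.18 kPa.
Pore pressure: u = 9.81×(5.4 − 0.53) = 47.775 kPa.
Initial effective stress: σ'_0 = σ_v − u = 102.18 − 47.775 = 54.405 kPa.
Final effective stress: σ'_f = σ'_0 + Δσ = 54.405 + 119 = 173.41 kPa.
Normally consolidated clay, so the full stress increment lies on the virgin compression line:
S_c = C_c·H/(1+e₀)·log₁₀(σ'_f/σ'_0) = 0.16×4.2/(1+1)×log₁₀(173.41/54.405)
    = 0.336 × 0.50344 = 0.1692 m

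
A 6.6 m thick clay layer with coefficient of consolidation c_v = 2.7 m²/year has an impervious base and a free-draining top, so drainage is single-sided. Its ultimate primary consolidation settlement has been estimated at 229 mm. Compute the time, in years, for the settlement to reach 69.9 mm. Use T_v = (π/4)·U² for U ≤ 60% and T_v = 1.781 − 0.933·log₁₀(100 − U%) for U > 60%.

t ≈ 1.18 years

Drainage path length: H_d = H = 6.6 m (single drainage).
U = S(t)/S_ult = 69.9/229 = 0.3052.
U ≤ 60%: T_v = (π/4)·U² = (π/4)×0.30524² = 0.073177.
t = T_v·H_d²/c_v = 0.073177×6.6²/2.7 = 1.181 years.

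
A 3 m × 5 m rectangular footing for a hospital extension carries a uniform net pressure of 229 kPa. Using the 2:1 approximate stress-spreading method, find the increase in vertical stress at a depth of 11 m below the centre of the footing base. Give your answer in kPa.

Δσ_z ≈ 15.3 kPa

By the 2:1 method the load spreads at 1 horizontal : 2 vertical, so at depth z the loaded area has grown by z in each plan dimension:
Δσ = qBL/((B+z)(L+z)) = 229×3×5/((3+11)(5+11)) = 15.335 kPa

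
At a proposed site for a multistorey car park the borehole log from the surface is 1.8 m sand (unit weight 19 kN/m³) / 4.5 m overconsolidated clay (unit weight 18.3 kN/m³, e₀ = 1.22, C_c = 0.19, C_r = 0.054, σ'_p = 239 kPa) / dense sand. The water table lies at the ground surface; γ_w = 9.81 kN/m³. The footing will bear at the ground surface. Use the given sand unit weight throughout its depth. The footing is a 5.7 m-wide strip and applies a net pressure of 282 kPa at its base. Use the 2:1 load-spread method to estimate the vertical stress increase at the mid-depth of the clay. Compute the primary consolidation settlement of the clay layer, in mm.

S_c ≈ 82.1 mm

Mid-depth of clay below the ground surface: z = 1.8 + 4.5/2 = 4.05 m.
Total vertical stress at mid-clay: σ_v = 19×1.8 + 18.3×2.25 = 75.375 kPa.
Pore pressure: u = 9.81×(4.05 − 0) = 39.73 kPa.
Initial effective stress: σ'_0 = σ_v − u = 75.375 − 39.73 = 35.645 kPa.
Stress increase at mid-clay by the 2:1 spreading method:
Δσ = qB/(B+z) = 282×5.7/(5.7+4.05) = 164.86 kPa
Final effective stress: σ'_f = 35.645 + 164.86 = 200.51 kPa.
σ'_f = 200.51 ≤ σ'_p = 239 kPa, so the clay remains overconsolidated and only the recompression index applies:
S_c = C_r·H/(1+e₀)·log₁₀(σ'_f/σ'_0) = 0.054×4.5/2.22×log₁₀(200.51/35.645)
    = 0.10946 × 0.75014 = 0.08211 m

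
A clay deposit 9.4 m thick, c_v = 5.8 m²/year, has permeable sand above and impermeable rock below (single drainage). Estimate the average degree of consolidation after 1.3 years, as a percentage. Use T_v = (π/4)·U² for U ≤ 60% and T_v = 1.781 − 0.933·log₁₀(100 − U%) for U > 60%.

Drainage path length: H_d = H = 9.4 m (single drainage).
T_v = c_v·t/H_d² = 5.8×1.3/9.4² = 0.085333.
T_v = 0.085333 corresponds to the U ≤ 60% branch:
U = √(4T_v/π) = 0.3296

U ≈ 33 %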